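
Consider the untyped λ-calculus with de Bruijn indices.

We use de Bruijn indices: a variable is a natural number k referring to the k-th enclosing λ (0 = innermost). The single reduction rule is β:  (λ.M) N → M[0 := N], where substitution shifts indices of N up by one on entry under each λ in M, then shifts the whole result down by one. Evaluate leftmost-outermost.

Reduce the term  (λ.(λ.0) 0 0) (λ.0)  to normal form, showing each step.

  start: (λ.(λ.0) 0 0) (λ.0)
  [1] (λ.0) (λ.0) (λ.0)
  [2] (λ.0) (λ.0)
  [3] λ.0

Answer: normal form = λ.0  (in 3 steps)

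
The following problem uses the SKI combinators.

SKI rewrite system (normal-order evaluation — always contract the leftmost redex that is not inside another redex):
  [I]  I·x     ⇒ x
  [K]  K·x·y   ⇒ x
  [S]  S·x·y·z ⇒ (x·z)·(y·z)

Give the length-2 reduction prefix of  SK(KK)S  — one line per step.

Answer: after 2 steps: S

Working:
  start: SK(KK)S
  step 1: KS(KKS)
  step 2: S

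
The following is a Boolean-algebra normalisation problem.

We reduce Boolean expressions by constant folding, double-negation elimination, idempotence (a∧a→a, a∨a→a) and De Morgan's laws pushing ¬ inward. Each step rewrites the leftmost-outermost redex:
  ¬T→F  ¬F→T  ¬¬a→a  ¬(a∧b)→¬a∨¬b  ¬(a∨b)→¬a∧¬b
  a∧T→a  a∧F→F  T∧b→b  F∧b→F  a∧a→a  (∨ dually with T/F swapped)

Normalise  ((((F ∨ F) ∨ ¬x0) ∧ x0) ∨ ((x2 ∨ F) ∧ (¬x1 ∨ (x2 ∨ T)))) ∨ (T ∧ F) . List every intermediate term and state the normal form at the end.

Answer: normal form = (¬x0 ∧ x0) ∨ x2  (in 8 steps)

Reduction:
  start: ((((F ∨ F) ∨ ¬x0) ∧ x0) ∨ ((x2 ∨ F) ∧ (¬x1 ∨ (x2 ∨ T)))) ∨ (T ∧ F)
  step 1: (((F ∨ ¬x0) ∧ x0) ∨ ((x2 ∨ F) ∧ (¬x1 ∨ (x2 ∨ T)))) ∨ (T ∧ F)
  step 2: ((¬x0 ∧ x0) ∨ ((x2 ∨ F) ∧ (¬x1 ∨ (x2 ∨ T)))) ∨ (T ∧ F)
  step 3: ((¬x0 ∧ x0) ∨ (x2 ∧ (¬x1 ∨ (x2 ∨ T)))) ∨ (T ∧ F)
  step 4: ((¬x0 ∧ x0) ∨ (x2 ∧ (¬x1 ∨ T))) ∨ (T ∧ F)
  step 5: ((¬x0 ∧ x0) ∨ (x2 ∧ T)) ∨ (T ∧ F)
  step 6: ((¬x0 ∧ x0) ∨ x2) ∨ (T ∧ F)
  step 7: ((¬x0 ∧ x0) ∨ x2) ∨ F
  step 8: (¬x0 ∧ x0) ∨ x2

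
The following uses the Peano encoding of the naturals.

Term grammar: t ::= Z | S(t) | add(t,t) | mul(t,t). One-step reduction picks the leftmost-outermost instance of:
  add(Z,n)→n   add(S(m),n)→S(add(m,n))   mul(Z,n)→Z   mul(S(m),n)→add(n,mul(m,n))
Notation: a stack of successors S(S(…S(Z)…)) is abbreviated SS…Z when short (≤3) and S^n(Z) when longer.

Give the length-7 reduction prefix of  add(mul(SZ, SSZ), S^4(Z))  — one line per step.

  start: add(mul(SZ, SSZ), S^4(Z))
  →1  add(add(SSZ, mul(Z, SSZ)), S^4(Z))
  →2  add(S(add(SZ, mul(Z, SSZ))), S^4(Z))
  →3  S(add(add(SZ, mul(Z, SSZ)), S^4(Z)))
  →4  S(add(S(add(Z, mul(Z, SSZ))), S^4(Z)))
  →5  S(S(add(add(Z, mul(Z, SSZ)), S^4(Z))))
  →6  S(S(add(mul(Z, SSZ), S^4(Z))))
  →7  S(S(add(Z, S^4(Z))))

Answer: after 7 steps: S(S(add(Z, S^4(Z))))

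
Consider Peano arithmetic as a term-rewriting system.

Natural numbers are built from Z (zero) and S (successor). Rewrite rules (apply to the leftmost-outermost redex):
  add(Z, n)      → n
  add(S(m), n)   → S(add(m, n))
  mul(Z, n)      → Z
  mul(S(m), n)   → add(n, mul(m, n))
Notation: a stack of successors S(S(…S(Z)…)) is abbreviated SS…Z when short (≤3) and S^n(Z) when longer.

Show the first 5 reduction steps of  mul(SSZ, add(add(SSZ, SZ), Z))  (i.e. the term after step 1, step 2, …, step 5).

  start: mul(SSZ, add(add(SSZ, SZ), Z))
  [1] add(add(add(SSZ, SZ), Z), mul(SZ, add(add(SSZ, SZ), Z)))
  [2] add(add(S(add(SZ, SZ)), Z), mul(SZ, add(add(SSZ, SZ), Z)))
  [3] add(S(add(add(SZ, SZ), Z)), mul(SZ, add(add(SSZ, SZ), Z)))
  [4] S(add(add(add(SZ, SZ), Z), mul(SZ, add(add(SSZ, SZ), Z))))
  [5] S(add(add(S(add(Z, SZ)), Z), mul(SZ, add(add(SSZ, SZ), Z))))

Answer: after 5 steps: S(add(add(S(add(Z, SZ)), Z), mul(SZ, add(add(SSZ, SZ), Z))))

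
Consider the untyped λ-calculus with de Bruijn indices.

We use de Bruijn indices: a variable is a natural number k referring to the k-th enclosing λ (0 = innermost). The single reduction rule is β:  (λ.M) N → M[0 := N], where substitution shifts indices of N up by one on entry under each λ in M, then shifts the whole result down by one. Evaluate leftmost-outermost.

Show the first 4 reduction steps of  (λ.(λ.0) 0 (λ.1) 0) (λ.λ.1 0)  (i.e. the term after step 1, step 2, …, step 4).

Answer: after 4 steps: (λ.λ.λ.1 0) (λ.λ.1 0)

Working:
  start: (λ.(λ.0) 0 (λ.1) 0) (λ.λ.1 0)
  step 1: (λ.0) (λ.λ.1 0) (λ.λ.λ.1 0) (λ.λ.1 0)
  step 2: (λ.λ.1 0) (λ.λ.λ.1 0) (λ.λ.1 0)
  step 3: (λ.(λ.λ.λ.1 0) 0) (λ.λ.1 0)
  step 4: (λ.λ.λ.1 0) (λ.λ.1 0)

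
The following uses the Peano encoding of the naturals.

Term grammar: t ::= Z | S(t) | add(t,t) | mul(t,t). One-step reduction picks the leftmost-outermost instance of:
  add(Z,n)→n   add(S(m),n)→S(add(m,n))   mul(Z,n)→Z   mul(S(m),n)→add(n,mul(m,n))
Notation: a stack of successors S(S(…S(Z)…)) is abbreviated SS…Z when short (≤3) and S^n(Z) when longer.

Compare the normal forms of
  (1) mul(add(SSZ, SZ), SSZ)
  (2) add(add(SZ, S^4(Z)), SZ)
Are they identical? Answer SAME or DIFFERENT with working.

Answer: SAME — A ⇓ S^6(Z), B ⇓ S^6(Z)

Working:
Term A:
  start: mul(add(SSZ, SZ), SSZ)
  [1] mul(S(add(SZ, SZ)), SSZ)
  [2] add(SSZ, mul(add(SZ, SZ), SSZ))
  [3] S(add(SZ, mul(add(SZ, SZ), SSZ)))
  [4] S(S(add(Z, mul(add(SZ, SZ), SSZ))))
  [5] S(S(mul(add(SZ, SZ), SSZ)))
  [6] S(S(mul(S(add(Z, SZ)), SSZ)))
  [7] S(S(add(SSZ, mul(add(Z, SZ), SSZ))))
  [8] S(S(S(add(SZ, mul(add(Z, SZ), SSZ)))))
  [9] S(S(S(S(add(Z, mul(add(Z, SZ), SSZ))))))
  [10] S(S(S(S(mul(add(Z, SZ), SSZ)))))
  [11] S(S(S(S(mul(SZ, SSZ)))))
  [12] S(S(S(S(add(SSZ, mul(Z, SSZ))))))
  [13] S(S(S(S(S(add(SZ, mul(Z, SSZ)))))))
  [14] S(S(S(S(S(S(add(Z, mul(Z, SSZ))))))))
  [15] S(S(S(S(S(S(mul(Z, SSZ)))))))
  [16] S^6(Z)

Term B:
  start: add(add(SZ, S^4(Z)), SZ)
  [1] add(S(add(Z, S^4(Z))), SZ)
  [2] S(add(add(Z, S^4(Z)), SZ))
  [3] S(add(S^4(Z), SZ))
  [4] S(S(add(SSSZ, SZ)))
  [5] S(S(S(add(SSZ, SZ))))
  [6] S(S(S(S(add(SZ, SZ)))))
  [7] S(S(S(S(S(add(Z, SZ))))))
  [8] S^6(Z)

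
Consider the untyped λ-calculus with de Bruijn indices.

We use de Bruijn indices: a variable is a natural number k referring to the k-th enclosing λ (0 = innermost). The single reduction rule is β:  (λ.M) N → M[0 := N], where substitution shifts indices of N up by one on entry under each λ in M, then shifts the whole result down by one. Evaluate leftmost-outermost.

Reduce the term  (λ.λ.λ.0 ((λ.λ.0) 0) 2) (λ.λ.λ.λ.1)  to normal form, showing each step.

  start: (λ.λ.λ.0 ((λ.λ.0) 0) 2) (λ.λ.λ.λ.1)
  →1  λ.λ.0 ((λ.λ.0) 0) (λ.λ.λ.λ.1)
  →2  λ.λ.0 (λ.0) (λ.λ.λ.λ.1)

Answer: normal form = λ.λ.0 (λ.0) (λ.λ.λ.λ.1)  (in 2 steps)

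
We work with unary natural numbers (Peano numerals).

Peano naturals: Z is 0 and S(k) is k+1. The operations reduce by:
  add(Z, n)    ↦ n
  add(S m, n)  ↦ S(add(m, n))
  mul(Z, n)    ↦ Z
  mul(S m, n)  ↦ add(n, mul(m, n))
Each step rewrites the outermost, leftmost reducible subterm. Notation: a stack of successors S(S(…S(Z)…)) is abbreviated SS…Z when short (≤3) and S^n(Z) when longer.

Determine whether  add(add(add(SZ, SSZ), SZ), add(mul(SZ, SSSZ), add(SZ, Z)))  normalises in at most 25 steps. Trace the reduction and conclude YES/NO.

  start: add(add(add(SZ, SSZ), SZ), add(mul(SZ, SSSZ), add(SZ, Z)))
  →1  add(add(S(add(Z, SSZ)), SZ), add(mul(SZ, SSSZ), add(SZ, Z)))
  →2  add(S(add(add(Z, SSZ), SZ)), add(mul(SZ, SSSZ), add(SZ, Z)))
  →3  S(add(add(add(Z, SSZ), SZ), add(mul(SZ, SSSZ), add(SZ, Z))))
  →4  S(add(add(SSZ, SZ), add(mul(SZ, SSSZ), add(SZ, Z))))
  →5  S(add(S(add(SZ, SZ)), add(mul(SZ, SSSZ), add(SZ, Z))))
  →6  S(S(add(add(SZ, SZ), add(mul(SZ, SSSZ), add(SZ, Z)))))
  →7  S(S(add(S(add(Z, SZ)), add(mul(SZ, SSSZ), add(SZ, Z)))))
  →8  S(S(S(add(add(Z, SZ), add(mul(SZ, SSSZ), add(SZ, Z))))))
  →9  S(S(S(add(SZ, add(mul(SZ, SSSZ), add(SZ, Z))))))
  →10  S(S(S(S(add(Z, add(mul(SZ, SSSZ), add(SZ, Z)))))))
  →11  S(S(S(S(add(mul(SZ, SSSZ), add(SZ, Z))))))
  →12  S(S(S(S(add(add(SSSZ, mul(Z, SSSZ)), add(SZ, Z))))))
  →13  S(S(S(S(add(S(add(SSZ, mul(Z, SSSZ))), add(SZ, Z))))))
  →14  S(S(S(S(S(add(add(SSZ, mul(Z, SSSZ)), add(SZ, Z)))))))
  →15  S(S(S(S(S(add(S(add(SZ, mul(Z, SSSZ))), add(SZ, Z)))))))
  →16  S(S(S(S(S(S(add(add(SZ, mul(Z, SSSZ)), add(SZ, Z))))))))
  →17  S(S(S(S(S(S(add(S(add(Z, mul(Z, SSSZ))), add(SZ, Z))))))))
  →18  S(S(S(S(S(S(S(add(add(Z, mul(Z, SSSZ)), add(SZ, Z)))))))))
  →19  S(S(S(S(S(S(S(add(mul(Z, SSSZ), add(SZ, Z)))))))))
  →20  S(S(S(S(S(S(S(add(Z, add(SZ, Z)))))))))
  →21  S(S(S(S(S(S(S(add(SZ, Z))))))))
  →22  S(S(S(S(S(S(S(S(add(Z, Z)))))))))
  →23  S^8(Z)

Answer: YES — reaches normal form S^8(Z) in 23 ≤ 25 steps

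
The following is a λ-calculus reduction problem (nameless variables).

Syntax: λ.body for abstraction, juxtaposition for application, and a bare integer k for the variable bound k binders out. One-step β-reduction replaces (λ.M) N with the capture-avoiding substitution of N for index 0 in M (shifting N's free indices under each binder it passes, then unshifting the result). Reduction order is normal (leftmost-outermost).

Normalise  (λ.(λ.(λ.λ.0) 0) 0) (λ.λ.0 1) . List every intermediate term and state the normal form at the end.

  start: (λ.(λ.(λ.λ.0) 0) 0) (λ.λ.0 1)
  step 1: (λ.(λ.λ.0) 0) (λ.λ.0 1)
  step 2: (λ.λ.0) (λ.λ.0 1)
  step 3: λ.0

Answer: normal form = λ.0  (in 3 steps)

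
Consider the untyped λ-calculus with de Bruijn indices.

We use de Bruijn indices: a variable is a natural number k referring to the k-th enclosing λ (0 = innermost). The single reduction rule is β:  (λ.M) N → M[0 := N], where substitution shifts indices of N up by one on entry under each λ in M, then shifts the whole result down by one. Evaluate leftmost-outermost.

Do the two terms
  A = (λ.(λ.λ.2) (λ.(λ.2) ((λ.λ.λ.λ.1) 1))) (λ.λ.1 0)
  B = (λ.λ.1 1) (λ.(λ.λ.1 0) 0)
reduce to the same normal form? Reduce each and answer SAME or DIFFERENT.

Term A:
  start: (λ.(λ.λ.2) (λ.(λ.2) ((λ.λ.λ.λ.1) 1))) (λ.λ.1 0)
  [1] (λ.λ.λ.λ.1 0) (λ.(λ.λ.λ.1 0) ((λ.λ.λ.λ.1) (λ.λ.1 0)))
  [2] λ.λ.λ.1 0

Term B:
  start: (λ.λ.1 1) (λ.(λ.λ.1 0) 0)
  [1] λ.(λ.(λ.λ.1 0) 0) (λ.(λ.λ.1 0) 0)
  [2] λ.(λ.λ.1 0) (λ.(λ.λ.1 0) 0)
  [3] λ.λ.(λ.(λ.λ.1 0) 0) 0
  [4] λ.λ.(λ.λ.1 0) 0
  [5] λ.λ.λ.1 0

Answer: SAME — A ⇓ λ.λ.λ.1 0, B ⇓ λ.λ.λ.1 0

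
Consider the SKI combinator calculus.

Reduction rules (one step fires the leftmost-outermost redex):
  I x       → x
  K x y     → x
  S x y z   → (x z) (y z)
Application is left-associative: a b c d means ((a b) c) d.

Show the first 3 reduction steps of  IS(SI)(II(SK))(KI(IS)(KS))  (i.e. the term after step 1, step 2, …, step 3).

Answer: after 3 steps: I(II(SK)(KI(IS)(KS)))(KI(IS)(KS)(II(SK)(KI(IS)(KS))))

Reduction:
  start: IS(SI)(II(SK))(KI(IS)(KS))
  [1] S(SI)(II(SK))(KI(IS)(KS))
  [2] SI(KI(IS)(KS))(II(SK)(KI(IS)(KS)))
  [3] I(II(SK)(KI(IS)(KS)))(KI(IS)(KS)(II(SK)(KI(IS)(KS))))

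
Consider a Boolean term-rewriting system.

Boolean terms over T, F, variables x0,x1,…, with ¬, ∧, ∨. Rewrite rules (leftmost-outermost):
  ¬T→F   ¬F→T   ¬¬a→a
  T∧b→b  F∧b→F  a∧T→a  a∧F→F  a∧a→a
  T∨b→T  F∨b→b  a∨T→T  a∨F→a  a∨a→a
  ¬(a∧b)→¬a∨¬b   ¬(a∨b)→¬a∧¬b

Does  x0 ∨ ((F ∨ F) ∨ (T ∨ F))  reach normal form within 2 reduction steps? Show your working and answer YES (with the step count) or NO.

Answer: NO — after 2 steps the term is x0 ∨ (T ∨ F), not yet normal

Derivation:
  start: x0 ∨ ((F ∨ F) ∨ (T ∨ F))
  [1] x0 ∨ (F ∨ (T ∨ F))
  [2] x0 ∨ (T ∨ F)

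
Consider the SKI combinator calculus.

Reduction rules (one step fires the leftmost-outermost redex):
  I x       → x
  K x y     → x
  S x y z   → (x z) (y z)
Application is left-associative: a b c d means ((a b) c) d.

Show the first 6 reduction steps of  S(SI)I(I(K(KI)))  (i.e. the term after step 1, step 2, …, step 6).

  start: S(SI)I(I(K(KI)))
  step 1: SI(I(K(KI)))(I(I(K(KI))))
  step 2: I(I(I(K(KI))))(I(K(KI))(I(I(K(KI)))))
  step 3: I(I(K(KI)))(I(K(KI))(I(I(K(KI)))))
  step 4: I(K(KI))(I(K(KI))(I(I(K(KI)))))
  step 5: K(KI)(I(K(KI))(I(I(K(KI)))))
  step 6: KI

Answer: after 6 steps: KI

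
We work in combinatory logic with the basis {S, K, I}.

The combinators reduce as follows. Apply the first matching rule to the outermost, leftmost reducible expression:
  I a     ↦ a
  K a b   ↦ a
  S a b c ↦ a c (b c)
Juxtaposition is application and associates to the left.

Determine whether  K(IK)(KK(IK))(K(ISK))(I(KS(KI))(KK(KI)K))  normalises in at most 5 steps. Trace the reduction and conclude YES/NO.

  start: K(IK)(KK(IK))(K(ISK))(I(KS(KI))(KK(KI)K))
  [1] IK(K(ISK))(I(KS(KI))(KK(KI)K))
  [2] K(K(ISK))(I(KS(KI))(KK(KI)K))
  [3] K(ISK)
  [4] K(SK)

Answer: YES — reaches normal form K(SK) in 4 ≤ 5 steps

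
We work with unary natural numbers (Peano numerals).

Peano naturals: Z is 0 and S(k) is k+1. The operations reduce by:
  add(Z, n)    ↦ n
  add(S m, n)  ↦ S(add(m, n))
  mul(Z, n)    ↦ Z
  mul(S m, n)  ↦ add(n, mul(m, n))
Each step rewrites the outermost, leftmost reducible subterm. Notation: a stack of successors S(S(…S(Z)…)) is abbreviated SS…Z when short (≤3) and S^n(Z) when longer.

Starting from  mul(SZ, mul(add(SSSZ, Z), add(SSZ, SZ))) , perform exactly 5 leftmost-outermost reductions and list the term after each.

Answer: after 5 steps: add(S(add(add(SZ, SZ), mul(add(SSZ, Z), add(SSZ, SZ)))), mul(Z, mul(add(SSSZ, Z), add(SSZ, SZ))))

Working:
  start: mul(SZ, mul(add(SSSZ, Z), add(SSZ, SZ)))
  →1  add(mul(add(SSSZ, Z), add(SSZ, SZ)), mul(Z, mul(add(SSSZ, Z), add(SSZ, SZ))))
  →2  add(mul(S(add(SSZ, Z)), add(SSZ, SZ)), mul(Z, mul(add(SSSZ, Z), add(SSZ, SZ))))
  →3  add(add(add(SSZ, SZ), mul(add(SSZ, Z), add(SSZ, SZ))), mul(Z, mul(add(SSSZ, Z), add(SSZ, SZ))))
  →4  add(add(S(add(SZ, SZ)), mul(add(SSZ, Z), add(SSZ, SZ))), mul(Z, mul(add(SSSZ, Z), add(SSZ, SZ))))
  →5  add(S(add(add(SZ, SZ), mul(add(SSZ, Z), add(SSZ, SZ)))), mul(Z, mul(add(SSSZ, Z), add(SSZ, SZ))))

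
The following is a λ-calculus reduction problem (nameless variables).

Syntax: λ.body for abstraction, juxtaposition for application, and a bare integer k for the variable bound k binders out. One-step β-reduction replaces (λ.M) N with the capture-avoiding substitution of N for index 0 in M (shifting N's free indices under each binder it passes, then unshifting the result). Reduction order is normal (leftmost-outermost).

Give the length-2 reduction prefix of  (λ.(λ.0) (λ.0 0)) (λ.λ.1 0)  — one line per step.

  start: (λ.(λ.0) (λ.0 0)) (λ.λ.1 0)
  step 1: (λ.0) (λ.0 0)
  step 2: λ.0 0

Answer: after 2 steps: λ.0 0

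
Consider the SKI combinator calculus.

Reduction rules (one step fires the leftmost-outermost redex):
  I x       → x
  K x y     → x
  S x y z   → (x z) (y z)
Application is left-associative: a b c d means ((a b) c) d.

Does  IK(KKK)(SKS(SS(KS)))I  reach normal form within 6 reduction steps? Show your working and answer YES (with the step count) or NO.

  start: IK(KKK)(SKS(SS(KS)))I
  step 1: K(KKK)(SKS(SS(KS)))I
  step 2: KKKI
  step 3: KI

Answer: YES — reaches normal form KI in 3 ≤ 6 steps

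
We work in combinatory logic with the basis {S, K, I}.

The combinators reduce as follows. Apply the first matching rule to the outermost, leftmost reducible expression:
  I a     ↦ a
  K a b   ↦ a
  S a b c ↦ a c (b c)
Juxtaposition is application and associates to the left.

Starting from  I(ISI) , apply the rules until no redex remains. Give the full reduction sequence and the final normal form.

Answer: normal form = SI  (in 2 steps)

Reduction:
  start: I(ISI)
  →1  ISI
  →2  SI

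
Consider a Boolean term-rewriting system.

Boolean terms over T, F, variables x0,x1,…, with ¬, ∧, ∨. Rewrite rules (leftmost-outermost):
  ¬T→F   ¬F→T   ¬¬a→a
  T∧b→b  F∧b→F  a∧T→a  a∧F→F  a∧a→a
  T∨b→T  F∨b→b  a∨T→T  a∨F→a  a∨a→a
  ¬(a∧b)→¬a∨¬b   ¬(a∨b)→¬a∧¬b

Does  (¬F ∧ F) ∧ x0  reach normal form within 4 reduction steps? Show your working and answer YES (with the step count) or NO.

Answer: YES — reaches normal form F in 2 ≤ 4 steps

Derivation:
  start: (¬F ∧ F) ∧ x0
  step 1: F ∧ x0
  step 2: F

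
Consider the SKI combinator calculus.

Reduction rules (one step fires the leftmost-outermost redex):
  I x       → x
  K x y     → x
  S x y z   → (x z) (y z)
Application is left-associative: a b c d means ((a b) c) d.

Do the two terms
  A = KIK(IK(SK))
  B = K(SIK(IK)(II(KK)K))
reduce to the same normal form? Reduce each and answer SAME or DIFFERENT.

Answer: DIFFERENT — A ⇓ K(SK), B ⇓ K(KK)

Reduction:
Term A:
  start: KIK(IK(SK))
  [1] I(IK(SK))
  [2] IK(SK)
  [3] K(SK)

Term B:
  start: K(SIK(IK)(II(KK)K))
  [1] K(I(IK)(K(IK))(II(KK)K))
  [2] K(IK(K(IK))(II(KK)K))
  [3] K(K(K(IK))(II(KK)K))
  [4] K(K(IK))
  [5] K(KK)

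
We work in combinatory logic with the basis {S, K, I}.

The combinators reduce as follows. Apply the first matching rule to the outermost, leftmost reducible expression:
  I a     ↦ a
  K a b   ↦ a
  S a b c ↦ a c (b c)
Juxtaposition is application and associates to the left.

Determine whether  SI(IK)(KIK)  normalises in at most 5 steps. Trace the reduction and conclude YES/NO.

  start: SI(IK)(KIK)
  [1] I(KIK)(IK(KIK))
  [2] KIK(IK(KIK))
  [3] I(IK(KIK))
  [4] IK(KIK)
  [5] K(KIK)

Answer: NO — after 5 steps the term is K(KIK), not yet normal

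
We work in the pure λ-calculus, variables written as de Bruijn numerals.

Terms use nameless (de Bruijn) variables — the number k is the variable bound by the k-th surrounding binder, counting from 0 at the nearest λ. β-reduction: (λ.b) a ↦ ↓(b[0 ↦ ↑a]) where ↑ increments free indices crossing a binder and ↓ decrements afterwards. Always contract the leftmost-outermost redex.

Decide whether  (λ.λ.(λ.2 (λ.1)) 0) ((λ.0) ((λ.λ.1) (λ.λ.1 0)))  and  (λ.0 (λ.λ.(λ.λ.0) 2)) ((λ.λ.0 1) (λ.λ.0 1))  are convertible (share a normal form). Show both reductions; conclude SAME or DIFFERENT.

Answer: DIFFERENT — A ⇓ λ.λ.λ.1 0, B ⇓ λ.λ.0

Derivation:
Term A:
  start: (λ.λ.(λ.2 (λ.1)) 0) ((λ.0) ((λ.λ.1) (λ.λ.1 0)))
  [1] λ.(λ.(λ.0) ((λ.λ.1) (λ.λ.1 0)) (λ.1)) 0
  [2] λ.(λ.0) ((λ.λ.1) (λ.λ.1 0)) (λ.1)
  [3] λ.(λ.λ.1) (λ.λ.1 0) (λ.1)
  [4] λ.(λ.λ.λ.1 0) (λ.1)
  [5] λ.λ.λ.1 0

Term B:
  start: (λ.0 (λ.λ.(λ.λ.0) 2)) ((λ.λ.0 1) (λ.λ.0 1))
  [1] (λ.λ.0 1) (λ.λ.0 1) (λ.λ.(λ.λ.0) ((λ.λ.0 1) (λ.λ.0 1)))
  [2] (λ.0 (λ.λ.0 1)) (λ.λ.(λ.λ.0) ((λ.λ.0 1) (λ.λ.0 1)))
  [3] (λ.λ.(λ.λ.0) ((λ.λ.0 1) (λ.λ.0 1))) (λ.λ.0 1)
  [4] λ.(λ.λ.0) ((λ.λ.0 1) (λ.λ.0 1))
  [5] λ.λ.0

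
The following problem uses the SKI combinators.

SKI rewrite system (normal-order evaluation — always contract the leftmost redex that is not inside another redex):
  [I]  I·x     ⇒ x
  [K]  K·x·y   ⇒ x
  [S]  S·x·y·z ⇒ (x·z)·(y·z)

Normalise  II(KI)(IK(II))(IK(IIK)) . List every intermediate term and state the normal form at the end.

  start: II(KI)(IK(II))(IK(IIK))
  step 1: I(KI)(IK(II))(IK(IIK))
  step 2: KI(IK(II))(IK(IIK))
  step 3: I(IK(IIK))
  step 4: IK(IIK)
  step 5: K(IIK)
  step 6: K(IK)
  step 7: KK

Answer: normal form = KK  (in 7 steps)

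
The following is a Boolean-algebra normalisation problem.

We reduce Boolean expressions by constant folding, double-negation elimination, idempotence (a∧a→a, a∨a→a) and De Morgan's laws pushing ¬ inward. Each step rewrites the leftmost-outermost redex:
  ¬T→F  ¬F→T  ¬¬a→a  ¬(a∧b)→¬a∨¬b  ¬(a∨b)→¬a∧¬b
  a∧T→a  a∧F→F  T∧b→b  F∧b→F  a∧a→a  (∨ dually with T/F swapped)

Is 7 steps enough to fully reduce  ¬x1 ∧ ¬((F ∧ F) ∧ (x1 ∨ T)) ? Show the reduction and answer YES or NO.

Answer: YES — reaches normal form ¬x1 in 6 ≤ 7 steps

Reduction:
  start: ¬x1 ∧ ¬((F ∧ F) ∧ (x1 ∨ T))
  [1] ¬x1 ∧ (¬(F ∧ F) ∨ ¬(x1 ∨ T))
  [2] ¬x1 ∧ ((¬F ∨ ¬F) ∨ ¬(x1 ∨ T))
  [3] ¬x1 ∧ (¬F ∨ ¬(x1 ∨ T))
  [4] ¬x1 ∧ (T ∨ ¬(x1 ∨ T))
  [5] ¬x1 ∧ T
  [6] ¬x1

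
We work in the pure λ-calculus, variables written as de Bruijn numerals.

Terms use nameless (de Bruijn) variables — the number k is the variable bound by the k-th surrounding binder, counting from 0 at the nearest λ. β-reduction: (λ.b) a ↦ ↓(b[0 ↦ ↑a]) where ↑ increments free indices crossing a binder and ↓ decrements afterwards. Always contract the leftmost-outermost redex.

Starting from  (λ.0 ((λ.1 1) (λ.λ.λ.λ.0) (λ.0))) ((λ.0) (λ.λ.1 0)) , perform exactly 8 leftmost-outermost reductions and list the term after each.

Answer: after 8 steps: λ.(λ.λ.1 0) (λ.0) 0

Working:
  start: (λ.0 ((λ.1 1) (λ.λ.λ.λ.0) (λ.0))) ((λ.0) (λ.λ.1 0))
  →1  (λ.0) (λ.λ.1 0) ((λ.(λ.0) (λ.λ.1 0) ((λ.0) (λ.λ.1 0))) (λ.λ.λ.λ.0) (λ.0))
  →2  (λ.λ.1 0) ((λ.(λ.0) (λ.λ.1 0) ((λ.0) (λ.λ.1 0))) (λ.λ.λ.λ.0) (λ.0))
  →3  λ.(λ.(λ.0) (λ.λ.1 0) ((λ.0) (λ.λ.1 0))) (λ.λ.λ.λ.0) (λ.0) 0
  →4  λ.(λ.0) (λ.λ.1 0) ((λ.0) (λ.λ.1 0)) (λ.0) 0
  →5  λ.(λ.λ.1 0) ((λ.0) (λ.λ.1 0)) (λ.0) 0
  →6  λ.(λ.(λ.0) (λ.λ.1 0) 0) (λ.0) 0
  →7  λ.(λ.0) (λ.λ.1 0) (λ.0) 0
  →8  λ.(λ.λ.1 0) (λ.0) 0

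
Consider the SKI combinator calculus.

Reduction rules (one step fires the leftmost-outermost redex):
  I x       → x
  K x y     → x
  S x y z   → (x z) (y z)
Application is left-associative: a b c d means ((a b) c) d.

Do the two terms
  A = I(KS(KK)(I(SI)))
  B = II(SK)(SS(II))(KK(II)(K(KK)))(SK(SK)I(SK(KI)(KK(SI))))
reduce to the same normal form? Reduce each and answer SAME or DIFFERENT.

Term A:
  start: I(KS(KK)(I(SI)))
  →1  KS(KK)(I(SI))
  →2  S(I(SI))
  →3  S(SI)

Term B:
  start: II(SK)(SS(II))(KK(II)(K(KK)))(SK(SK)I(SK(KI)(KK(SI))))
  →1  I(SK)(SS(II))(KK(II)(K(KK)))(SK(SK)I(SK(KI)(KK(SI))))
  →2  SK(SS(II))(KK(II)(K(KK)))(SK(SK)I(SK(KI)(KK(SI))))
  →3  K(KK(II)(K(KK)))(SS(II)(KK(II)(K(KK))))(SK(SK)I(SK(KI)(KK(SI))))
  →4  KK(II)(K(KK))(SK(SK)I(SK(KI)(KK(SI))))
  →5  K(K(KK))(SK(SK)I(SK(KI)(KK(SI))))
  →6  K(KK)

Answer: DIFFERENT — A ⇓ S(SI), B ⇓ K(KK)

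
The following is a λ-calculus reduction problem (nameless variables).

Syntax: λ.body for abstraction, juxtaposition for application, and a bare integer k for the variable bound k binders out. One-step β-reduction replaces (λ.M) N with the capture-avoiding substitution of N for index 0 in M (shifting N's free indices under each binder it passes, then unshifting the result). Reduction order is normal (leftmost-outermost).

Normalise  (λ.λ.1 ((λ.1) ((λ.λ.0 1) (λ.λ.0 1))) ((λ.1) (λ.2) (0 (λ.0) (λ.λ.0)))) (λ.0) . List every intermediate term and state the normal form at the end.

  start: (λ.λ.1 ((λ.1) ((λ.λ.0 1) (λ.λ.0 1))) ((λ.1) (λ.2) (0 (λ.0) (λ.λ.0)))) (λ.0)
  step 1: λ.(λ.0) ((λ.1) ((λ.λ.0 1) (λ.λ.0 1))) ((λ.1) (λ.λ.0) (0 (λ.0) (λ.λ.0)))
  step 2: λ.(λ.1) ((λ.λ.0 1) (λ.λ.0 1)) ((λ.1) (λ.λ.0) (0 (λ.0) (λ.λ.0)))
  step 3: λ.0 ((λ.1) (λ.λ.0) (0 (λ.0) (λ.λ.0)))
  step 4: λ.0 (0 (0 (λ.0) (λ.λ.0)))

Answer: normal form = λ.0 (0 (0 (λ.0) (λ.λ.0)))  (in 4 steps)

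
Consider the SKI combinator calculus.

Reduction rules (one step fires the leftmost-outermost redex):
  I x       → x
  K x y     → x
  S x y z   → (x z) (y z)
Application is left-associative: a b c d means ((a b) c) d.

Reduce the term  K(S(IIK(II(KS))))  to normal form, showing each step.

Answer: normal form = K(S(K(KS)))  (in 4 steps)

Derivation:
  start: K(S(IIK(II(KS))))
  [1] K(S(IK(II(KS))))
  [2] K(S(K(II(KS))))
  [3] K(S(K(I(KS))))
  [4] K(S(K(KS)))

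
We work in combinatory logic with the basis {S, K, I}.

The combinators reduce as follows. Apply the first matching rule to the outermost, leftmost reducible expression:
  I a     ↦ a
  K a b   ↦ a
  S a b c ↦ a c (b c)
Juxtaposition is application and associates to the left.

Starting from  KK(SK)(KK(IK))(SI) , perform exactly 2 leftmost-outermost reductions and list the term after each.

Answer: after 2 steps: KK(IK)

Derivation:
  start: KK(SK)(KK(IK))(SI)
  step 1: K(KK(IK))(SI)
  step 2: KK(IK)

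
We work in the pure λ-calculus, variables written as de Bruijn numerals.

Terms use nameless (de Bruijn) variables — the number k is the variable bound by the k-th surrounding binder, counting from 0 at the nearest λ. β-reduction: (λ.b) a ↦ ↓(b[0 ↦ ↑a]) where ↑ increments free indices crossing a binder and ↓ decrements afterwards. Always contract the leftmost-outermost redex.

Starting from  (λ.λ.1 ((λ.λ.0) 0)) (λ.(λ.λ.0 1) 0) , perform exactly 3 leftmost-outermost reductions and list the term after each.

Answer: after 3 steps: λ.λ.0 ((λ.λ.0) 1)

Reduction:
  start: (λ.λ.1 ((λ.λ.0) 0)) (λ.(λ.λ.0 1) 0)
  step 1: λ.(λ.(λ.λ.0 1) 0) ((λ.λ.0) 0)
  step 2: λ.(λ.λ.0 1) ((λ.λ.0) 0)
  step 3: λ.λ.0 ((λ.λ.0) 1)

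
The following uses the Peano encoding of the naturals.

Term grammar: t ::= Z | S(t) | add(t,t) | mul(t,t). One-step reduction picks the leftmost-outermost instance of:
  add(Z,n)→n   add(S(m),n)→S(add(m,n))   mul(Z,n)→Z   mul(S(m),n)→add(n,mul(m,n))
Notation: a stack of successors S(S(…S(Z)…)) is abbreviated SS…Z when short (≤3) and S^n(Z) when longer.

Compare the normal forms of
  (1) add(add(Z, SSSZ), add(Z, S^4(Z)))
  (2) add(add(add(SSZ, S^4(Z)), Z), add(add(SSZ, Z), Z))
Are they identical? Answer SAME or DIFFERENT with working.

Answer: DIFFERENT — A ⇓ S^7(Z), B ⇓ S^8(Z)

Derivation:
Term A:
  start: add(add(Z, SSSZ), add(Z, S^4(Z)))
  step 1: add(SSSZ, add(Z, S^4(Z)))
  step 2: S(add(SSZ, add(Z, S^4(Z))))
  step 3: S(S(add(SZ, add(Z, S^4(Z)))))
  step 4: S(S(S(add(Z, add(Z, S^4(Z))))))
  step 5: S(S(S(add(Z, S^4(Z)))))
  step 6: S^7(Z)

Term B:
  start: add(add(add(SSZ, S^4(Z)), Z), add(add(SSZ, Z), Z))
  step 1: add(add(S(add(SZ, S^4(Z))), Z), add(add(SSZ, Z), Z))
  step 2: add(S(add(add(SZ, S^4(Z)), Z)), add(add(SSZ, Z), Z))
  step 3: S(add(add(add(SZ, S^4(Z)), Z), add(add(SSZ, Z), Z)))
  step 4: S(add(add(S(add(Z, S^4(Z))), Z), add(add(SSZ, Z), Z)))
  step 5: S(add(S(add(add(Z, S^4(Z)), Z)), add(add(SSZ, Z), Z)))
  step 6: S(S(add(add(add(Z, S^4(Z)), Z), add(add(SSZ, Z), Z))))
  step 7: S(S(add(add(S^4(Z), Z), add(add(SSZ, Z), Z))))
  step 8: S(S(add(S(add(SSSZ, Z)), add(add(SSZ, Z), Z))))
  step 9: S(S(S(add(add(SSSZ, Z), add(add(SSZ, Z), Z)))))
  step 10: S(S(S(add(S(add(SSZ, Z)), add(add(SSZ, Z), Z)))))
  step 11: S(S(S(S(add(add(SSZ, Z), add(add(SSZ, Z), Z))))))
  step 12: S(S(S(S(add(S(add(SZ, Z)), add(add(SSZ, Z), Z))))))
  step 13: S(S(S(S(S(add(add(SZ, Z), add(add(SSZ, Z), Z)))))))
  step 14: S(S(S(S(S(add(S(add(Z, Z)), add(add(SSZ, Z), Z)))))))
  step 15: S(S(S(S(S(S(add(add(Z, Z), add(add(SSZ, Z), Z))))))))
  step 16: S(S(S(S(S(S(add(Z, add(add(SSZ, Z), Z))))))))
  step 17: S(S(S(S(S(S(add(add(SSZ, Z), Z)))))))
  step 18: S(S(S(S(S(S(add(S(add(SZ, Z)), Z)))))))
  step 19: S(S(S(S(S(S(S(add(add(SZ, Z), Z))))))))
  step 20: S(S(S(S(S(S(S(add(S(add(Z, Z)), Z))))))))
  step 21: S(S(S(S(S(S(S(S(add(add(Z, Z), Z)))))))))
  step 22: S(S(S(S(S(S(S(S(add(Z, Z)))))))))
  step 23: S^8(Z)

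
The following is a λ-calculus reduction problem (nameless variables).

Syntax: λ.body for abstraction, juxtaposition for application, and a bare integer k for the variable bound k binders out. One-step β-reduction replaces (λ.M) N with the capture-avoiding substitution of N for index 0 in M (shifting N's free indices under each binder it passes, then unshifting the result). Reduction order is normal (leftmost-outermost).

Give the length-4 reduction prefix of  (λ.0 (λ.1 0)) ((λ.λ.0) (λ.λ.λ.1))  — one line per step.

  start: (λ.0 (λ.1 0)) ((λ.λ.0) (λ.λ.λ.1))
  →1  (λ.λ.0) (λ.λ.λ.1) (λ.(λ.λ.0) (λ.λ.λ.1) 0)
  →2  (λ.0) (λ.(λ.λ.0) (λ.λ.λ.1) 0)
  →3  λ.(λ.λ.0) (λ.λ.λ.1) 0
  →4  λ.(λ.0) 0

Answer: after 4 steps: λ.(λ.0) 0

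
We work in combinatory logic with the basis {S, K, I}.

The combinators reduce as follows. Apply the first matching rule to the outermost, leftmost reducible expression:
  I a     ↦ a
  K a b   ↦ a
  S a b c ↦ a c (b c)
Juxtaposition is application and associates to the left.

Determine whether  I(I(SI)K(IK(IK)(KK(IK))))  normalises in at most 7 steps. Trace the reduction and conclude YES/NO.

  start: I(I(SI)K(IK(IK)(KK(IK))))
  [1] I(SI)K(IK(IK)(KK(IK)))
  [2] SIK(IK(IK)(KK(IK)))
  [3] I(IK(IK)(KK(IK)))(K(IK(IK)(KK(IK))))
  [4] IK(IK)(KK(IK))(K(IK(IK)(KK(IK))))
  [5] K(IK)(KK(IK))(K(IK(IK)(KK(IK))))
  [6] IK(K(IK(IK)(KK(IK))))
  [7] K(K(IK(IK)(KK(IK))))

Answer: NO — after 7 steps the term is K(K(IK(IK)(KK(IK)))), not yet normal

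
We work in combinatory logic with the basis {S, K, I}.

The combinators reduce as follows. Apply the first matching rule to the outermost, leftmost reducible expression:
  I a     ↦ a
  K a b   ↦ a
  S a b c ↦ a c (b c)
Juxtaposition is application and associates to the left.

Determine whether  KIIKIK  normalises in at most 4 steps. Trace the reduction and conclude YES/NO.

Answer: YES — reaches normal form I in 3 ≤ 4 steps

Working:
  start: KIIKIK
  →1  IKIK
  →2  KIK
  →3  I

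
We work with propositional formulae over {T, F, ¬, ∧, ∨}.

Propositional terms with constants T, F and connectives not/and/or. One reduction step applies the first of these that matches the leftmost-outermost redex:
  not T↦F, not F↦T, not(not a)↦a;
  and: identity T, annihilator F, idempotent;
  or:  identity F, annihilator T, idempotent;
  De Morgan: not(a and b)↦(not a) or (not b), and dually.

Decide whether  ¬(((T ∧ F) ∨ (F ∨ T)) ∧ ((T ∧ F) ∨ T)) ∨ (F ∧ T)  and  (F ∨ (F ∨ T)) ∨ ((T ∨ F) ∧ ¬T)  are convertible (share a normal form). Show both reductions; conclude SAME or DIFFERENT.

Answer: DIFFERENT — A ⇓ F, B ⇓ T

Reduction:
Term A:
  start: ¬(((T ∧ F) ∨ (F ∨ T)) ∧ ((T ∧ F) ∨ T)) ∨ (F ∧ T)
  →1  (¬((T ∧ F) ∨ (F ∨ T)) ∨ ¬((T ∧ F) ∨ T)) ∨ (F ∧ T)
  →2  ((¬(T ∧ F) ∧ ¬(F ∨ T)) ∨ ¬((T ∧ F) ∨ T)) ∨ (F ∧ T)
  →3  (((¬T ∨ ¬F) ∧ ¬(F ∨ T)) ∨ ¬((T ∧ F) ∨ T)) ∨ (F ∧ T)
  →4  (((F ∨ ¬F) ∧ ¬(F ∨ T)) ∨ ¬((T ∧ F) ∨ T)) ∨ (F ∧ T)
  →5  ((¬F ∧ ¬(F ∨ T)) ∨ ¬((T ∧ F) ∨ T)) ∨ (F ∧ T)
  →6  ((T ∧ ¬(F ∨ T)) ∨ ¬((T ∧ F) ∨ T)) ∨ (F ∧ T)
  →7  (¬(F ∨ T) ∨ ¬((T ∧ F) ∨ T)) ∨ (F ∧ T)
  →8  ((¬F ∧ ¬T) ∨ ¬((T ∧ F) ∨ T)) ∨ (F ∧ T)
  →9  ((T ∧ ¬T) ∨ ¬((T ∧ F) ∨ T)) ∨ (F ∧ T)
  →10  (¬T ∨ ¬((T ∧ F) ∨ T)) ∨ (F ∧ T)
  →11  (F ∨ ¬((T ∧ F) ∨ T)) ∨ (F ∧ T)
  →12  ¬((T ∧ F) ∨ T) ∨ (F ∧ T)
  →13  (¬(T ∧ F) ∧ ¬T) ∨ (F ∧ T)
  →14  ((¬T ∨ ¬F) ∧ ¬T) ∨ (F ∧ T)
  →15  ((F ∨ ¬F) ∧ ¬T) ∨ (F ∧ T)
  →16  (¬F ∧ ¬T) ∨ (F ∧ T)
  →17  (T ∧ ¬T) ∨ (F ∧ T)
  →18  ¬T ∨ (F ∧ T)
  →19  F ∨ (F ∧ T)
  →20  F ∧ T
  →21  F

Term B:
  start: (F ∨ (F ∨ T)) ∨ ((T ∨ F) ∧ ¬T)
  →1  (F ∨ T) ∨ ((T ∨ F) ∧ ¬T)
  →2  T ∨ ((T ∨ F) ∧ ¬T)
  →3  T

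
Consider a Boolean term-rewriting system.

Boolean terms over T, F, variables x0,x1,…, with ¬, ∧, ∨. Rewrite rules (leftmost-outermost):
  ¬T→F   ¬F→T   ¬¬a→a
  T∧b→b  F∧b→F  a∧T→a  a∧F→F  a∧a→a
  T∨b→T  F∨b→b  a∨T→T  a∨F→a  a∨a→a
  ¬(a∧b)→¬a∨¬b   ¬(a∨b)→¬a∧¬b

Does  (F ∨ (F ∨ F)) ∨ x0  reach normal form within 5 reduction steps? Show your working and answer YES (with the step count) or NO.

Answer: YES — reaches normal form x0 in 3 ≤ 5 steps

Derivation:
  start: (F ∨ (F ∨ F)) ∨ x0
  →1  (F ∨ F) ∨ x0
  →2  F ∨ x0
  →3  x0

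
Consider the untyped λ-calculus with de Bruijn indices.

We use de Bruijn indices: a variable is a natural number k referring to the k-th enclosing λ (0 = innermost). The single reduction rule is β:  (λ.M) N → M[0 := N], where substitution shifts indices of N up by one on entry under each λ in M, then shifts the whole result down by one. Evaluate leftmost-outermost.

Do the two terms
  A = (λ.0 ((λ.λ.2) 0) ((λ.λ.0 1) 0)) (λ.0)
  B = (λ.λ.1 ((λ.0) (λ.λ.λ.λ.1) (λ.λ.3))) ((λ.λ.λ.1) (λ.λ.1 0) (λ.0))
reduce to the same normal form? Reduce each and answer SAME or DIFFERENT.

Answer: DIFFERENT — A ⇓ λ.0, B ⇓ λ.λ.0

Working:
Term A:
  start: (λ.0 ((λ.λ.2) 0) ((λ.λ.0 1) 0)) (λ.0)
  step 1: (λ.0) ((λ.λ.λ.0) (λ.0)) ((λ.λ.0 1) (λ.0))
  step 2: (λ.λ.λ.0) (λ.0) ((λ.λ.0 1) (λ.0))
  step 3: (λ.λ.0) ((λ.λ.0 1) (λ.0))
  step 4: λ.0

Term B:
  start: (λ.λ.1 ((λ.0) (λ.λ.λ.λ.1) (λ.λ.3))) ((λ.λ.λ.1) (λ.λ.1 0) (λ.0))
  step 1: λ.(λ.λ.λ.1) (λ.λ.1 0) (λ.0) ((λ.0) (λ.λ.λ.λ.1) (λ.λ.(λ.λ.λ.1) (λ.λ.1 0) (λ.0)))
  step 2: λ.(λ.λ.1) (λ.0) ((λ.0) (λ.λ.λ.λ.1) (λ.λ.(λ.λ.λ.1) (λ.λ.1 0) (λ.0)))
  step 3: λ.(λ.λ.0) ((λ.0) (λ.λ.λ.λ.1) (λ.λ.(λ.λ.λ.1) (λ.λ.1 0) (λ.0)))
  step 4: λ.λ.0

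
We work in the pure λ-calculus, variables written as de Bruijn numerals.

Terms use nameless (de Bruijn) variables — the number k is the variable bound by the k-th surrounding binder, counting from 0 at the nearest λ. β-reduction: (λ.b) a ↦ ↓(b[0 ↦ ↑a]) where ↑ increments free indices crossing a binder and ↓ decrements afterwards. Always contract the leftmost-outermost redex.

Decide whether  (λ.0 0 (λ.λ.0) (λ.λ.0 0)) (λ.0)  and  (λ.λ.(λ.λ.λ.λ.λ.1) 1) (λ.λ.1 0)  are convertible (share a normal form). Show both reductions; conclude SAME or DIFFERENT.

Term A:
  start: (λ.0 0 (λ.λ.0) (λ.λ.0 0)) (λ.0)
  →1  (λ.0) (λ.0) (λ.λ.0) (λ.λ.0 0)
  →2  (λ.0) (λ.λ.0) (λ.λ.0 0)
  →3  (λ.λ.0) (λ.λ.0 0)
  →4  λ.0

Term B:
  start: (λ.λ.(λ.λ.λ.λ.λ.1) 1) (λ.λ.1 0)
  →1  λ.(λ.λ.λ.λ.λ.1) (λ.λ.1 0)
  →2  λ.λ.λ.λ.λ.1

Answer: DIFFERENT — A ⇓ λ.0, B ⇓ λ.λ.λ.λ.λ.1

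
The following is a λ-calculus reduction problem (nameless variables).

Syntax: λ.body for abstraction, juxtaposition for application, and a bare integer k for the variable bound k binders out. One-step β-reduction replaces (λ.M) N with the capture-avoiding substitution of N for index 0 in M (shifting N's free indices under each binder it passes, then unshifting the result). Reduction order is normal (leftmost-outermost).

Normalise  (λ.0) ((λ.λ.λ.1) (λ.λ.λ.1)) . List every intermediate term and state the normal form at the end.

  start: (λ.0) ((λ.λ.λ.1) (λ.λ.λ.1))
  step 1: (λ.λ.λ.1) (λ.λ.λ.1)
  step 2: λ.λ.1

Answer: normal form = λ.λ.1  (in 2 steps)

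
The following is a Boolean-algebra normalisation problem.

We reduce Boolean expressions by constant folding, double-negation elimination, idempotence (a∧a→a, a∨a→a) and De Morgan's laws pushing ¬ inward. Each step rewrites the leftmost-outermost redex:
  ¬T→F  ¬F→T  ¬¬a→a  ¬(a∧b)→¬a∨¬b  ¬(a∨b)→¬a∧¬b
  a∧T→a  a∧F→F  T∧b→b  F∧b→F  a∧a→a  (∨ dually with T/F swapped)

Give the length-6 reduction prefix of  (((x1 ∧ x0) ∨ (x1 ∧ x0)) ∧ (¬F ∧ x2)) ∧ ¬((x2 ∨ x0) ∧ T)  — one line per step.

Answer: after 6 steps: ((x1 ∧ x0) ∧ x2) ∧ ((¬x2 ∧ ¬x0) ∨ F)

Working:
  start: (((x1 ∧ x0) ∨ (x1 ∧ x0)) ∧ (¬F ∧ x2)) ∧ ¬((x2 ∨ x0) ∧ T)
  [1] ((x1 ∧ x0) ∧ (¬F ∧ x2)) ∧ ¬((x2 ∨ x0) ∧ T)
  [2] ((x1 ∧ x0) ∧ (T ∧ x2)) ∧ ¬((x2 ∨ x0) ∧ T)
  [3] ((x1 ∧ x0) ∧ x2) ∧ ¬((x2 ∨ x0) ∧ T)
  [4] ((x1 ∧ x0) ∧ x2) ∧ (¬(x2 ∨ x0) ∨ ¬T)
  [5] ((x1 ∧ x0) ∧ x2) ∧ ((¬x2 ∧ ¬x0) ∨ ¬T)
  [6] ((x1 ∧ x0) ∧ x2) ∧ ((¬x2 ∧ ¬x0) ∨ F)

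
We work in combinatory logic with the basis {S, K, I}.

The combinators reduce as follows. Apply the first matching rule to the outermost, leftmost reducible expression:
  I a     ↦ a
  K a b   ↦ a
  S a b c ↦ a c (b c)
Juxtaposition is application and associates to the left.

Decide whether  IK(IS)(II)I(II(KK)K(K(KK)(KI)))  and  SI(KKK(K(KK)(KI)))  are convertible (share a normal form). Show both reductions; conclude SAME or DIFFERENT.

Term A:
  start: IK(IS)(II)I(II(KK)K(K(KK)(KI)))
  step 1: K(IS)(II)I(II(KK)K(K(KK)(KI)))
  step 2: ISI(II(KK)K(K(KK)(KI)))
  step 3: SI(II(KK)K(K(KK)(KI)))
  step 4: SI(I(KK)K(K(KK)(KI)))
  step 5: SI(KKK(K(KK)(KI)))
  step 6: SI(K(K(KK)(KI)))
  step 7: SI(K(KK))

Term B:
  start: SI(KKK(K(KK)(KI)))
  step 1: SI(K(K(KK)(KI)))
  step 2: SI(K(KK))

Answer: SAME — A ⇓ SI(K(KK)), B ⇓ SI(K(KK))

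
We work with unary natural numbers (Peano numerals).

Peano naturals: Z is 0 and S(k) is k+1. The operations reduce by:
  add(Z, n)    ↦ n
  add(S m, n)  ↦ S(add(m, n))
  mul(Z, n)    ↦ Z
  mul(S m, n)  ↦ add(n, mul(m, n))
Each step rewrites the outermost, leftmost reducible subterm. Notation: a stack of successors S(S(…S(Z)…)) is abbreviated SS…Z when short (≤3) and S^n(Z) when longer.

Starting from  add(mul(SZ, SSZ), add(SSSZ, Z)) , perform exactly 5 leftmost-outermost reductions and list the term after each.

  start: add(mul(SZ, SSZ), add(SSSZ, Z))
  step 1: add(add(SSZ, mul(Z, SSZ)), add(SSSZ, Z))
  step 2: add(S(add(SZ, mul(Z, SSZ))), add(SSSZ, Z))
  step 3: S(add(add(SZ, mul(Z, SSZ)), add(SSSZ, Z)))
  step 4: S(add(S(add(Z, mul(Z, SSZ))), add(SSSZ, Z)))
  step 5: S(S(add(add(Z, mul(Z, SSZ)), add(SSSZ, Z))))

Answer: after 5 steps: S(S(add(add(Z, mul(Z, SSZ)), add(SSSZ, Z))))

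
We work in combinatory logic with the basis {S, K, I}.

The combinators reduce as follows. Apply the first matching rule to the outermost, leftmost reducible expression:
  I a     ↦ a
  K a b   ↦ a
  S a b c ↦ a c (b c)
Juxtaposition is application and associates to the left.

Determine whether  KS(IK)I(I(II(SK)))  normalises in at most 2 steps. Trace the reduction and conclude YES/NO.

Answer: NO — after 2 steps the term is SI(II(SK)), not yet normal

Reduction:
  start: KS(IK)I(I(II(SK)))
  [1] SI(I(II(SK)))
  [2] SI(II(SK))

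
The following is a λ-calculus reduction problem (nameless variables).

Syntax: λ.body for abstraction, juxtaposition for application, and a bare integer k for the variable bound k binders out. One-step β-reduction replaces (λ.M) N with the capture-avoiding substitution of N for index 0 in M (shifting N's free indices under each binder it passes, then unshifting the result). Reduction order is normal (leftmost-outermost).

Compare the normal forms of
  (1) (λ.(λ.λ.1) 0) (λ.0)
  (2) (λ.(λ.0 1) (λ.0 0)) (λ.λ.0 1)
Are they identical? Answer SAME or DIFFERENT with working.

Answer: DIFFERENT — A ⇓ λ.λ.0, B ⇓ λ.0 (λ.λ.0 1)

Working:
Term A:
  start: (λ.(λ.λ.1) 0) (λ.0)
  [1] (λ.λ.1) (λ.0)
  [2] λ.λ.0

Term B:
  start: (λ.(λ.0 1) (λ.0 0)) (λ.λ.0 1)
  [1] (λ.0 (λ.λ.0 1)) (λ.0 0)
  [2] (λ.0 0) (λ.λ.0 1)
  [3] (λ.λ.0 1) (λ.λ.0 1)
  [4] λ.0 (λ.λ.0 1)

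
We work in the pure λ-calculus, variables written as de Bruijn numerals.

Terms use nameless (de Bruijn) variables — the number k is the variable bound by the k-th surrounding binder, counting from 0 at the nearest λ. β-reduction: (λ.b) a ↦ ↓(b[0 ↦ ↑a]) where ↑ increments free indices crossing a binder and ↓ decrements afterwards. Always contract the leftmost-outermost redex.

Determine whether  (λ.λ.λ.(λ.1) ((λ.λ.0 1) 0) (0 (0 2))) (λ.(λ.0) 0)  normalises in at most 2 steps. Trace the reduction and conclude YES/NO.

Answer: NO — after 2 steps the term is λ.λ.0 (0 (0 (λ.(λ.0) 0))), not yet normal

Derivation:
  start: (λ.λ.λ.(λ.1) ((λ.λ.0 1) 0) (0 (0 2))) (λ.(λ.0) 0)
  step 1: λ.λ.(λ.1) ((λ.λ.0 1) 0) (0 (0 (λ.(λ.0) 0)))
  step 2: λ.λ.0 (0 (0 (λ.(λ.0) 0)))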